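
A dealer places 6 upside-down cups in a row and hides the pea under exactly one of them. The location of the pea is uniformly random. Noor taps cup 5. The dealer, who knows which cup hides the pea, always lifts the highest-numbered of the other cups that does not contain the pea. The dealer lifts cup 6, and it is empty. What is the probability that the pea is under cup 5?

Consider each possible location of the pea in turn.
If it is under any of cups 1, 2, 3, 4, and 5 (prior 1/6 each): cup 6 is the highest-numbered option available, probability 1; weight (1/6)·1 = 1/6 each.
If it is under cup 6 (prior 1/6): the dealer opened cup 6, so this case is ruled out; weight (1/6)·0 = 0.
The weights sum to 5/6.
So P(the pea under cup 5 | the dealer opened cup 6) = (1/6) / (5/6) = 1/5.

1/5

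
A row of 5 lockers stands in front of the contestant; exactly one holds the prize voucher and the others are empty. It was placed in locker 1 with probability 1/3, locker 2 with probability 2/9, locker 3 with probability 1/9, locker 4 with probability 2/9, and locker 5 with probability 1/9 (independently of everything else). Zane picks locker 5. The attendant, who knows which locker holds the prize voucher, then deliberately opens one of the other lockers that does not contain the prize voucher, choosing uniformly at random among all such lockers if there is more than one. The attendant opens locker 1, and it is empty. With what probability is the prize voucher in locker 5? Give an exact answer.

3/23

Apply Bayes' rule, conditioning on where the prize voucher actually is.
If it is in locker 1 (prior 1/3): the attendant opened locker 1, so this case is ruled out; weight (1/3)·0 = 0.
If it is in either of lockers 2 and 4 (prior 2/9 each): the attendant has 3 equally likely choices, so probability 1/3; weight (2/9)·(1/3) = 2/27 each.
If it is in locker 3 (prior 1/9): the attendant has 3 equally likely choices, so probability 1/3; weight (1/9)·(1/3) = 1/27.
If it is in locker 5 (prior 1/9): the attendant has 4 equally likely choices, so probability 1/4; weight (1/9)·(1/4) = 1/36.
The weights sum to 23/108.
So P(the prize voucher in locker 5 | the attendant opened locker 1) = (1/36) / (23/108) = 3/23.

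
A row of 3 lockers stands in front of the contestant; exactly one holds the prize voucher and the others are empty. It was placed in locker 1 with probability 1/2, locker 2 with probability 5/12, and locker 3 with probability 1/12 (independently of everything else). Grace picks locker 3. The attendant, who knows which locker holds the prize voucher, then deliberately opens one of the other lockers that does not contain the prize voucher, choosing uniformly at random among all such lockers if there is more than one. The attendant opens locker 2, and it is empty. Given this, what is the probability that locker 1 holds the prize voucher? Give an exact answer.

Consider each possible location of the prize voucher in turn.
If it is in locker 1 (prior 1/2): the attendant has no choice, probability 1; weight (1/2)·1 = 1/2.
If it is in locker 2 (prior 5/12): the attendant opened locker 2, so this case is ruled out; weight (5/12)·0 = 0.
If it is in locker 3 (prior 1/12): the attendant has 2 equally likely choices, so probability 1/2; weight (1/12)·(1/2) = 1/24.
The weights sum to 13/24.
So P(the prize voucher in locker 1 | the attendant opened locker 2) = (1/2) / (13/24) = 12/13.

12/13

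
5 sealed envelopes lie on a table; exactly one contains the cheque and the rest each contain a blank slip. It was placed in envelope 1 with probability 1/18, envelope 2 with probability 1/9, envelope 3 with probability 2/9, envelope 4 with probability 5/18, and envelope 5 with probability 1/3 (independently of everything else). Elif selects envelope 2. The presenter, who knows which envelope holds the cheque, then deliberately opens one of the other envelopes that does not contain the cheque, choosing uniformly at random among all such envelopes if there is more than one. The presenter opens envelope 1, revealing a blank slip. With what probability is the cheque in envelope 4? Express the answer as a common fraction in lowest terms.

Condition on the true location of the cheque.
If it is in envelope 1 (prior 1/18): the presenter opened envelope 1, so this case is ruled out; weight (1/18)·0 = 0.
If it is in envelope 2 (prior 1/9): the presenter has 4 equally likely choices, so probability 1/4; weight (1/9)·(1/4) = 1/36.
If it is in envelope 3 (prior 2/9): the presenter has 3 equally likely choices, so probability 1/3; weight (2/9)·(1/3) = 2/27.
If it is in envelope 4 (prior 5/18): the presenter has 3 equally likely choices, so probability 1/3; weight (5/18)·(1/3) = 5/54.
If it is in envelope 5 (prior 1/3): the presenter has 3 equally likely choices, so probability 1/3; weight (1/3)·(1/3) = 1/9.
The weights sum to 11/36.
So P(the cheque in envelope 4 | the presenter opened envelope 1) = (5/54) / (11/36) = 10/33.

10/33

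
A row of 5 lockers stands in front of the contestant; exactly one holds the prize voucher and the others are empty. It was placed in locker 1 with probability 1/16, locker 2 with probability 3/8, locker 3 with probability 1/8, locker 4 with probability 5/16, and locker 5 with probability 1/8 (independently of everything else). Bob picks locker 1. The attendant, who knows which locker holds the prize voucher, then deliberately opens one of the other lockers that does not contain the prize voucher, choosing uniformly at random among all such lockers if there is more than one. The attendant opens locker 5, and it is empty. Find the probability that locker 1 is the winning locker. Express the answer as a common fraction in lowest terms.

Consider each possible location of the prize voucher in turn.
If it is in locker 1 (prior 1/16): the attendant has 4 equally likely choices, so probability 1/4; weight (1/16)·(1/4) = 1/64.
If it is in locker 2 (prior 3/8): the attendant has 3 equally likely choices, so probability 1/3; weight (3/8)·(1/3) = 1/8.
If it is in locker 3 (prior 1/8): the attendant has 3 equally likely choices, so probability 1/3; weight (1/8)·(1/3) = 1/24.
If it is in locker 4 (prior 5/16): the attendant has 3 equally likely choices, so probability 1/3; weight (5/16)·(1/3) = 5/48.
If it is in locker 5 (prior 1/8): the attendant opened locker 5, so this case is ruled out; weight (1/8)·0 = 0.
The weights sum to 55/192.
So P(the prize voucher in locker 1 | the attendant opened locker 5) = (1/64) / (55/192) = 3/55.

3/55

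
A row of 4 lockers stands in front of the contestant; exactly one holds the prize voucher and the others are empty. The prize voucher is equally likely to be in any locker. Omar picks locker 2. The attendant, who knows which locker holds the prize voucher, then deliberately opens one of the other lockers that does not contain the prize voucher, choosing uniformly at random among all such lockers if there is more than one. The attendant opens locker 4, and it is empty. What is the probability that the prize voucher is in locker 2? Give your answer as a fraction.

1/4

Apply Bayes' rule, conditioning on where the prize voucher actually is.
If it is in either of lockers 1 and 3 (prior 1/4 each): the attendant has 2 equally likely choices, so probability 1/2; weight (1/4)·(1/2) = 1/8 each.
If it is in locker 2 (prior 1/4): the attendant has 3 equally likely choices, so probability 1/3; weight (1/4)·(1/3) = 1/12.
If it is in locker 4 (prior 1/4): the attendant opened locker 4, so this case is ruled out; weight (1/4)·0 = 0.
The weights sum to 1/3.
So P(the prize voucher in locker 2 | the attendant opened locker 4) = (1/12) / (1/3) = 1/4.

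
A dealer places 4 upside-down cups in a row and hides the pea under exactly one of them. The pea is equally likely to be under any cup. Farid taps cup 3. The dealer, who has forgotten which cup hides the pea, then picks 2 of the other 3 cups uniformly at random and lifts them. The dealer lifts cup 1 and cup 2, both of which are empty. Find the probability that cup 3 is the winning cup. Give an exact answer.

1/2

Consider each possible location of the pea in turn.
If it is under either of cups 1 and 2 (prior 1/4 each): that cup was opened and seen not to hold the prize — ruled out; weight (1/4)·0 = 0 each.
If it is under either of cups 3 and 4 (prior 1/4 each): the dealer picks exactly this set with probability 1/3 regardless, and none is the prize; weight (1/4)·(1/3) = 1/12 each.
The weights sum to 1/6.
So P(the pea under cup 3 | the dealer opened cup 1 and cup 2) = (1/12) / (1/6) = 1/2.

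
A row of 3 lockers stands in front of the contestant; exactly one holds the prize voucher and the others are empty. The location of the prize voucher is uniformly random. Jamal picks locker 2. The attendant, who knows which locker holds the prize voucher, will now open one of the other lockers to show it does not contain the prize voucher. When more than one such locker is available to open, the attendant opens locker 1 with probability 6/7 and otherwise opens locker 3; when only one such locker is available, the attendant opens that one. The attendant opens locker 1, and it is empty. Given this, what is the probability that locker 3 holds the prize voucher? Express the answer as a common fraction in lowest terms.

7/13

Condition on the true location of the prize voucher.
If it is in locker 1 (prior 1/3): the attendant opened locker 1, so this case is ruled out; weight (1/3)·0 = 0.
If it is in locker 2 (prior 1/3): locker 1 is available, opened with probability 6/7; weight (1/3)·(6/7) = 2/7.
If it is in locker 3 (prior 1/3): only locker 1 is available, probability 1; weight (1/3)·1 = 1/3.
The weights sum to 13/21.
So P(the prize voucher in locker 3 | the attendant opened locker 1) = (1/3) / (13/21) = 7/13.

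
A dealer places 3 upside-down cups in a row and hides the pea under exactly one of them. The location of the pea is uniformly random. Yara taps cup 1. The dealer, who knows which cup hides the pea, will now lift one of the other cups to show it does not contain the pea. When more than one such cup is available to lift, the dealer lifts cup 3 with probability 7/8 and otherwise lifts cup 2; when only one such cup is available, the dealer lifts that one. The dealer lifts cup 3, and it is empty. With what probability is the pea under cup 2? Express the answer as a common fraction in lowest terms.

8/15

Apply Bayes' rule, conditioning on where the pea actually is.
If it is under cup 1 (prior 1/3): cup 3 is available, opened with probability 7/8; weight (1/3)·(7/8) = 7/24.
If it is under cup 2 (prior 1/3): only cup 3 is available, probability 1; weight (1/3)·1 = 1/3.
If it is under cup 3 (prior 1/3): the dealer opened cup 3, so this case is ruled out; weight (1/3)·0 = 0.
The weights sum to 5/8.
So P(the pea under cup 2 | the dealer opened cup 3) = (1/3) / (5/8) = 8/15.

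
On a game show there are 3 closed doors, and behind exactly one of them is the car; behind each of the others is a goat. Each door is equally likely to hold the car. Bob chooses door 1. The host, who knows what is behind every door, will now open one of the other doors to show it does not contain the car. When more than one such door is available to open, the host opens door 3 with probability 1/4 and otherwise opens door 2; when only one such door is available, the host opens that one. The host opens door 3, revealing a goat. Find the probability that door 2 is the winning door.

4/5

Condition on the true location of the car.
If it is behind door 1 (prior 1/3): door 3 is available, opened with probability 1/4; weight (1/3)·(1/4) = 1/12.
If it is behind door 2 (prior 1/3): only door 3 is available, probability 1; weight (1/3)·1 = 1/3.
If it is behind door 3 (prior 1/3): the host opened door 3, so this case is ruled out; weight (1/3)·0 = 0.
The weights sum to 5/12.
So P(the car behind door 2 | the host opened door 3) = (1/3) / (5/12) = 4/5.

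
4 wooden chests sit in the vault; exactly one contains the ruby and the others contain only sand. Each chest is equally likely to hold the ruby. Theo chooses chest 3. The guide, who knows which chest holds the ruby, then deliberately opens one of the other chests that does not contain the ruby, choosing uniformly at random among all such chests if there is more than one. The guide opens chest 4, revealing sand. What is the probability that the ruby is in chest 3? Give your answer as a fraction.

Apply Bayes' rule, conditioning on where the ruby actually is.
If it is in either of chests 1 and 2 (prior 1/4 each): the guide has 2 equally likely choices, so probability 1/2; weight (1/4)·(1/2) = 1/8 each.
If it is in chest 3 (prior 1/4): the guide has 3 equally likely choices, so probability 1/3; weight (1/4)·(1/3) = 1/12.
If it is in chest 4 (prior 1/4): the guide opened chest 4, so this case is ruled out; weight (1/4)·0 = 0.
The weights sum to 1/3.
So P(the ruby in chest 3 | the guide opened chest 4) = (1/12) / (1/3) = 1/4.

1/4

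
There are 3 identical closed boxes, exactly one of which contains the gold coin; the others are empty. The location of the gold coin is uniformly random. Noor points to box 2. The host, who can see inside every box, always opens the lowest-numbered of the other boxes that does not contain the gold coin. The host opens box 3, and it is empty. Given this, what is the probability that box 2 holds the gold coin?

0

Condition on the true location of the gold coin.
If it is in box 1 (prior 1/3): box 3 is the lowest-numbered option available, probability 1; weight (1/3)·1 = 1/3.
If it is in box 2 (prior 1/3): the host would have opened box 1 instead, probability 0; weight (1/3)·0 = 0.
If it is in box 3 (prior 1/3): the host opened box 3, so this case is ruled out; weight (1/3)·0 = 0.
The weights sum to 1/3.
So P(the gold coin in box 2 | the host opened box 3) = 0 / (1/3) = 0.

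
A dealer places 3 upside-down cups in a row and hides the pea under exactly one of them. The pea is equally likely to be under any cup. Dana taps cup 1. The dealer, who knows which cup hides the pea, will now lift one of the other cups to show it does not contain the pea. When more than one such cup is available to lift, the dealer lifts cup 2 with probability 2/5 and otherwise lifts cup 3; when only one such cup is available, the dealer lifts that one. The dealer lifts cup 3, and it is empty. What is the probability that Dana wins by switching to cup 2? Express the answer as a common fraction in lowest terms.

Condition on the true location of the pea.
If it is under cup 1 (prior 1/3): cup 2 is available but not opened, probability 3/5; weight (1/3)·(3/5) = 1/5.
If it is under cup 2 (prior 1/3): only cup 3 is available, probability 1; weight (1/3)·1 = 1/3.
If it is under cup 3 (prior 1/3): the dealer opened cup 3, so this case is ruled out; weight (1/3)·0 = 0.
The weights sum to 8/15.
So P(the pea under cup 2 | the dealer opened cup 3) = (1/3) / (8/15) = 5/8.

5/8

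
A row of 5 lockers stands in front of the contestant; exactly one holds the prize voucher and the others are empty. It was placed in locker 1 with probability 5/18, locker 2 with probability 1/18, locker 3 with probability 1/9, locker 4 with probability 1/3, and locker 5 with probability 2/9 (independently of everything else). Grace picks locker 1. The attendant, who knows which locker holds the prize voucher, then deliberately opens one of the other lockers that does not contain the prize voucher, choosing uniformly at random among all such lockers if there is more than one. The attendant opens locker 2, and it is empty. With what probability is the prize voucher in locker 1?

Apply Bayes' rule, conditioning on where the prize voucher actually is.
If it is in locker 1 (prior 5/18): the attendant has 4 equally likely choices, so probability 1/4; weight (5/18)·(1/4) = 5/72.
If it is in locker 2 (prior 1/18): the attendant opened locker 2, so this case is ruled out; weight (1/18)·0 = 0.
If it is in locker 3 (prior 1/9): the attendant has 3 equally likely choices, so probability 1/3; weight (1/9)·(1/3) = 1/27.
If it is in locker 4 (prior 1/3): the attendant has 3 equally likely choices, so probability 1/3; weight (1/3)·(1/3) = 1/9.
If it is in locker 5 (prior 2/9): the attendant has 3 equally likely choices, so probability 1/3; weight (2/9)·(1/3) = 2/27.
The weights sum to 7/24.
So P(the prize voucher in locker 1 | the attendant opened locker 2) = (5/72) / (7/24) = 5/21.

5/21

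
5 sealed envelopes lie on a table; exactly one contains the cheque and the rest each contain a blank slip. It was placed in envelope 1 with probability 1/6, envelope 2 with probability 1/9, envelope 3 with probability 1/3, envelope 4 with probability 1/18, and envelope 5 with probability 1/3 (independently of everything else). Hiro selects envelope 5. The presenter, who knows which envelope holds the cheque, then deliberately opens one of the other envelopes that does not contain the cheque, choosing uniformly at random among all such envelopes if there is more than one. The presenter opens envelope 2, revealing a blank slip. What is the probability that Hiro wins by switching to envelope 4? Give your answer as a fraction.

Consider each possible location of the cheque in turn.
If it is in envelope 1 (prior 1/6): the presenter has 3 equally likely choices, so probability 1/3; weight (1/6)·(1/3) = 1/18.
If it is in envelope 2 (prior 1/9): the presenter opened envelope 2, so this case is ruled out; weight (1/9)·0 = 0.
If it is in envelope 3 (prior 1/3): the presenter has 3 equally likely choices, so probability 1/3; weight (1/3)·(1/3) = 1/9.
If it is in envelope 4 (prior 1/18): the presenter has 3 equally likely choices, so probability 1/3; weight (1/18)·(1/3) = 1/54.
If it is in envelope 5 (prior 1/3): the presenter has 4 equally likely choices, so probability 1/4; weight (1/3)·(1/4) = 1/12.
The weights sum to 29/108.
So P(the cheque in envelope 4 | the presenter opened envelope 2) = (1/54) / (29/108) = 2/29.

2/29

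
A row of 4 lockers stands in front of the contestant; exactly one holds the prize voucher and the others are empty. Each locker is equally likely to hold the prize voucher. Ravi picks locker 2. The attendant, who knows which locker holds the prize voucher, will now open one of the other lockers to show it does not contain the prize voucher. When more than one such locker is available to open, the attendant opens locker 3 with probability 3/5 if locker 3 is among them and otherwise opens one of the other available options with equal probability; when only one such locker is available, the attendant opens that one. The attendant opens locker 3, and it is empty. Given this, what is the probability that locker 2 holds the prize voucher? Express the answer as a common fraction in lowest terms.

1/3

Consider each possible location of the prize voucher in turn.
If it is in any of lockers 1, 2, and 4 (prior 1/4 each): locker 3 is available, opened with probability 3/5; weight (1/4)·(3/5) = 3/20 each.
If it is in locker 3 (prior 1/4): the attendant opened locker 3, so this case is ruled out; weight (1/4)·0 = 0.
The weights sum to 9/20.
So P(the prize voucher in locker 2 | the attendant opened locker 3) = (3/20) / (9/20) = 1/3.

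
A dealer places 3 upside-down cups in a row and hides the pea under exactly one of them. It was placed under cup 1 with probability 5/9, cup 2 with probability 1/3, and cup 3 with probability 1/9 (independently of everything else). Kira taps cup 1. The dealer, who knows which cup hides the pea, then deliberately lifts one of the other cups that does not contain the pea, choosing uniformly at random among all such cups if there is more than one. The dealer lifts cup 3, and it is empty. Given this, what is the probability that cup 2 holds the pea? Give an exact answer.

Consider each possible location of the pea in turn.
If it is under cup 1 (prior 5/9): the dealer has 2 equally likely choices, so probability 1/2; weight (5/9)·(1/2) = 5/18.
If it is under cup 2 (prior 1/3): the dealer has no choice, probability 1; weight (1/3)·1 = 1/3.
If it is under cup 3 (prior 1/9): the dealer opened cup 3, so this case is ruled out; weight (1/9)·0 = 0.
The weights sum to 11/18.
So P(the pea under cup 2 | the dealer opened cup 3) = (1/3) / (11/18) = 6/11.

6/11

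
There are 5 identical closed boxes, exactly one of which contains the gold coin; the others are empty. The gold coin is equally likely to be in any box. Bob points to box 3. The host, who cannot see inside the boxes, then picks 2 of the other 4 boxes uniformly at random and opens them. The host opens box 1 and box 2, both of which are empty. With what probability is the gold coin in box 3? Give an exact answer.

Condition on the true location of the gold coin.
If it is in either of boxes 1 and 2 (prior 1/5 each): that box was opened and seen not to hold the prize — ruled out; weight (1/5)·0 = 0 each.
If it is in any of boxes 3, 4, and 5 (prior 1/5 each): the host picks exactly this set with probability 1/6 regardless, and none is the prize; weight (1/5)·(1/6) = 1/30 each.
The weights sum to 1/10.
So P(the gold coin in box 3 | the host opened box 1 and box 2) = (1/30) / (1/10) = 1/3.

1/3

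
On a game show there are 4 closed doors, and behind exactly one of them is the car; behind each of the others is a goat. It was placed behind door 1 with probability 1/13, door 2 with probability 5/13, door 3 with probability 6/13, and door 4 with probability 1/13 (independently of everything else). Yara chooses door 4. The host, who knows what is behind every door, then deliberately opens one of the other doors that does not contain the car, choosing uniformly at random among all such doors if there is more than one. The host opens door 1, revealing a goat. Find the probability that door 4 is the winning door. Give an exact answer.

2/35

Condition on the true location of the car.
If it is behind door 1 (prior 1/13): the host opened door 1, so this case is ruled out; weight (1/13)·0 = 0.
If it is behind door 2 (prior 5/13): the host has 2 equally likely choices, so probability 1/2; weight (5/13)·(1/2) = 5/26.
If it is behind door 3 (prior 6/13): the host has 2 equally likely choices, so probability 1/2; weight (6/13)·(1/2) = 3/13.
If it is behind door 4 (prior 1/13): the host has 3 equally likely choices, so probability 1/3; weight (1/13)·(1/3) = 1/39.
The weights sum to 35/78.
So P(the car behind door 4 | the host opened door 1) = (1/39) / (35/78) = 2/35.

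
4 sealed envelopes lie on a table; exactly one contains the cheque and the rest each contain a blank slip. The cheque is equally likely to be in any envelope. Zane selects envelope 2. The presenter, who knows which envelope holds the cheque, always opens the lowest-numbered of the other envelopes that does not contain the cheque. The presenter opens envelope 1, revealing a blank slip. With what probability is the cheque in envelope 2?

Apply Bayes' rule, conditioning on where the cheque actually is.
If it is in envelope 1 (prior 1/4): the presenter opened envelope 1, so this case is ruled out; weight (1/4)·0 = 0.
If it is in any of envelopes 2, 3, and 4 (prior 1/4 each): envelope 1 is the lowest-numbered option available, probability 1; weight (1/4)·1 = 1/4 each.
The weights sum to 3/4.
So P(the cheque in envelope 2 | the presenter opened envelope 1) = (1/4) / (3/4) = 1/3.

1/3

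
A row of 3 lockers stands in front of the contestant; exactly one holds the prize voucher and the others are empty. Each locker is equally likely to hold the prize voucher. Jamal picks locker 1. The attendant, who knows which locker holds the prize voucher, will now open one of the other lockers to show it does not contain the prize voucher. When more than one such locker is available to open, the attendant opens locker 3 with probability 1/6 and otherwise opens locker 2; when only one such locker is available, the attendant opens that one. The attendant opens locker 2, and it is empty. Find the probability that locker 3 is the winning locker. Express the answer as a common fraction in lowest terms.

6/11

Consider each possible location of the prize voucher in turn.
If it is in locker 1 (prior 1/3): locker 3 is available but not opened, probability 5/6; weight (1/3)·(5/6) = 5/18.
If it is in locker 2 (prior 1/3): the attendant opened locker 2, so this case is ruled out; weight (1/3)·0 = 0.
If it is in locker 3 (prior 1/3): only locker 2 is available, probability 1; weight (1/3)·1 = 1/3.
The weights sum to 11/18.
So P(the prize voucher in locker 3 | the attendant opened locker 2) = (1/3) / (11/18) = 6/11.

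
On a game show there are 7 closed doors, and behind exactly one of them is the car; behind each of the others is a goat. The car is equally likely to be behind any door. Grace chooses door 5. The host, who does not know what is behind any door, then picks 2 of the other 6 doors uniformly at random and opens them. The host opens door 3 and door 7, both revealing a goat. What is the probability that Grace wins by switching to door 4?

1/5

Apply Bayes' rule, conditioning on where the car actually is.
If it is behind any of doors 1, 2, 4, 5, and 6 (prior 1/7 each): the host picks exactly this set with probability 1/15 regardless, and none is the prize; weight (1/7)·(1/15) = 1/105 each.
If it is behind either of doors 3 and 7 (prior 1/7 each): that door was opened and seen not to hold the prize — ruled out; weight (1/7)·0 = 0 each.
The weights sum to 1/21.
So P(the car behind door 4 | the host opened door 3 and door 7) = (1/105) / (1/21) = 1/5.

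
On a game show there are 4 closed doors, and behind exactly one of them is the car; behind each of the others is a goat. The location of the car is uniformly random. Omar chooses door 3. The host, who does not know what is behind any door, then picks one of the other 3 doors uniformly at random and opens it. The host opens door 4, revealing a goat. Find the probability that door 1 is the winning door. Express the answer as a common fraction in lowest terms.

1/3

Apply Bayes' rule, conditioning on where the car actually is.
If it is behind any of doors 1, 2, and 3 (prior 1/4 each): the host picks door 4 with probability 1/3 regardless, and it is not the prize; weight (1/4)·(1/3) = 1/12 each.
If it is behind door 4 (prior 1/4): the host opened door 4, so this case is ruled out; weight (1/4)·0 = 0.
The weights sum to 1/4.
So P(the car behind door 1 | the host opened door 4) = (1/12) / (1/4) = 1/3.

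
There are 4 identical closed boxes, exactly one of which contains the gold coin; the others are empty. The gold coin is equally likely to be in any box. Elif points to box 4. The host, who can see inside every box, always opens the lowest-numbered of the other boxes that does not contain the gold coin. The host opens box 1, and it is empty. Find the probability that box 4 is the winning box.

Condition on the true location of the gold coin.
If it is in box 1 (prior 1/4): the host opened box 1, so this case is ruled out; weight (1/4)·0 = 0.
If it is in any of boxes 2, 3, and 4 (prior 1/4 each): box 1 is the lowest-numbered option available, probability 1; weight (1/4)·1 = 1/4 each.
The weights sum to 3/4.
So P(the gold coin in box 4 | the host opened box 1) = (1/4) / (3/4) = 1/3.

1/3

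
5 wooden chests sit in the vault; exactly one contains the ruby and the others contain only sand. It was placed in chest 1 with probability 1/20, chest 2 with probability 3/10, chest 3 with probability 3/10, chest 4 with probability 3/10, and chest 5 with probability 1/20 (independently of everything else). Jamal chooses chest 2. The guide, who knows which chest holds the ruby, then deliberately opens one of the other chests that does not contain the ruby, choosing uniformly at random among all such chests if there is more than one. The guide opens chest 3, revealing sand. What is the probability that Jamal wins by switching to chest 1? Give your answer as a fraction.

2/25

Apply Bayes' rule, conditioning on where the ruby actually is.
If it is in either of chests 1 and 5 (prior 1/20 each): the guide has 3 equally likely choices, so probability 1/3; weight (1/20)·(1/3) = 1/60 each.
If it is in chest 2 (prior 3/10): the guide has 4 equally likely choices, so probability 1/4; weight (3/10)·(1/4) = 3/40.
If it is in chest 3 (prior 3/10): the guide opened chest 3, so this case is ruled out; weight (3/10)·0 = 0.
If it is in chest 4 (prior 3/10): the guide has 3 equally likely choices, so probability 1/3; weight (3/10)·(1/3) = 1/10.
The weights sum to 5/24.
So P(the ruby in chest 1 | the guide opened chest 3) = (1/60) / (5/24) = 2/25.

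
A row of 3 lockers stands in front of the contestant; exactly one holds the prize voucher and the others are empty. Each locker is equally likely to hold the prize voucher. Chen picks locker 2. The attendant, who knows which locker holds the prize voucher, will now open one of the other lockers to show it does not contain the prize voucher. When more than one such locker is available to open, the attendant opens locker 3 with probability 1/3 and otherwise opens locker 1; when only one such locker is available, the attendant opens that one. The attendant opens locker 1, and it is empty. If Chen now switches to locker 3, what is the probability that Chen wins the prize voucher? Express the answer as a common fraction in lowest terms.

3/5

Consider each possible location of the prize voucher in turn.
If it is in locker 1 (prior 1/3): the attendant opened locker 1, so this case is ruled out; weight (1/3)·0 = 0.
If it is in locker 2 (prior 1/3): locker 3 is available but not opened, probability 2/3; weight (1/3)·(2/3) = 2/9.
If it is in locker 3 (prior 1/3): only locker 1 is available, probability 1; weight (1/3)·1 = 1/3.
The weights sum to 5/9.
So P(the prize voucher in locker 3 | the attendant opened locker 1) = (1/3) / (5/9) = 3/5.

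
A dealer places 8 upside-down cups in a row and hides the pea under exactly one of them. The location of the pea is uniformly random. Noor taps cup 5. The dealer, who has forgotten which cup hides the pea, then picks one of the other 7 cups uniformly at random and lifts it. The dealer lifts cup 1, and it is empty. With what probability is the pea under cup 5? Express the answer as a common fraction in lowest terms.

Because the dealer chose which cup to lift without knowing where the pea is, the choice is independent of the prize location. Learning that cup 1 does not hold the pea simply rules out that one location and leaves the remaining 7 cups still equally likely by symmetry.
So P(the pea under cup 5) = 1/7.

1/7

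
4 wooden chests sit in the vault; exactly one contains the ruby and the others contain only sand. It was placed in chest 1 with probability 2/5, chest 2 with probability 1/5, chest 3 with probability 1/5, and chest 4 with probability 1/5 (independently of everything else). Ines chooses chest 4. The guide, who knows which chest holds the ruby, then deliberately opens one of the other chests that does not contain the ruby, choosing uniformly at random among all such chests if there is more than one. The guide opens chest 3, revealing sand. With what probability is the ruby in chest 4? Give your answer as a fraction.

Apply Bayes' rule, conditioning on where the ruby actually is.
If it is in chest 1 (prior 2/5): the guide has 2 equally likely choices, so probability 1/2; weight (2/5)·(1/2) = 1/5.
If it is in chest 2 (prior 1/5): the guide has 2 equally likely choices, so probability 1/2; weight (1/5)·(1/2) = 1/10.
If it is in chest 3 (prior 1/5): the guide opened chest 3, so this case is ruled out; weight (1/5)·0 = 0.
If it is in chest 4 (prior 1/5): the guide has 3 equally likely choices, so probability 1/3; weight (1/5)·(1/3) = 1/15.
The weights sum to 11/30.
So P(the ruby in chest 4 | the guide opened chest 3) = (1/15) / (11/30) = 2/11.

2/11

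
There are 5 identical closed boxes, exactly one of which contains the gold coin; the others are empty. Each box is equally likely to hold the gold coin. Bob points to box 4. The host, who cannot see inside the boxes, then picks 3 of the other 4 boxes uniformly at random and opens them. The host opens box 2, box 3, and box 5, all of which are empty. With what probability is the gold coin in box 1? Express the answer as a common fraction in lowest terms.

Apply Bayes' rule, conditioning on where the gold coin actually is.
If it is in either of boxes 1 and 4 (prior 1/5 each): the host picks exactly this set with probability 1/4 regardless, and none is the prize; weight (1/5)·(1/4) = 1/20 each.
If it is in any of boxes 2, 3, and 5 (prior 1/5 each): that box was opened and seen not to hold the prize — ruled out; weight (1/5)·0 = 0 each.
The weights sum to 1/10.
So P(the gold coin in box 1 | the host opened box 2, box 3, and box 5) = (1/20) / (1/10) = 1/2.

1/2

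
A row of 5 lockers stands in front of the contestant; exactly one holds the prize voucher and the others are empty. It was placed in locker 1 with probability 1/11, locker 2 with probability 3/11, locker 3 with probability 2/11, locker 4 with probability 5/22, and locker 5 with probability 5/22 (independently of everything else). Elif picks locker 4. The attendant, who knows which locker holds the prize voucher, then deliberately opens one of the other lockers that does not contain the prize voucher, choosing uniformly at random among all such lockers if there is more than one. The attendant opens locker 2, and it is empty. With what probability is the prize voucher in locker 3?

Consider each possible location of the prize voucher in turn.
If it is in locker 1 (prior 1/11): the attendant has 3 equally likely choices, so probability 1/3; weight (1/11)·(1/3) = 1/33.
If it is in locker 2 (prior 3/11): the attendant opened locker 2, so this case is ruled out; weight (3/11)·0 = 0.
If it is in locker 3 (prior 2/11): the attendant has 3 equally likely choices, so probability 1/3; weight (2/11)·(1/3) = 2/33.
If it is in locker 4 (prior 5/22): the attendant has 4 equally likely choices, so probability 1/4; weight (5/22)·(1/4) = 5/88.
If it is in locker 5 (prior 5/22): the attendant has 3 equally likely choices, so probability 1/3; weight (5/22)·(1/3) = 5/66.
The weights sum to 59/264.
So P(the prize voucher in locker 3 | the attendant opened locker 2) = (2/33) / (59/264) = 16/59.

16/59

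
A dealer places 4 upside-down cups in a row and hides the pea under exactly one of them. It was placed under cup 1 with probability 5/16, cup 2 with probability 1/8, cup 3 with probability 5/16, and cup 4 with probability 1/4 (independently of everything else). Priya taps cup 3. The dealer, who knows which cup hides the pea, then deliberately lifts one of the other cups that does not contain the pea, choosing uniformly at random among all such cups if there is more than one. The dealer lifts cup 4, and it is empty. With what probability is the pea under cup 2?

6/31

Consider each possible location of the pea in turn.
If it is under cup 1 (prior 5/16): the dealer has 2 equally likely choices, so probability 1/2; weight (5/16)·(1/2) = 5/32.
If it is under cup 2 (prior 1/8): the dealer has 2 equally likely choices, so probability 1/2; weight (1/8)·(1/2) = 1/16.
If it is under cup 3 (prior 5/16): the dealer has 3 equally likely choices, so probability 1/3; weight (5/16)·(1/3) = 5/48.
If it is under cup 4 (prior 1/4): the dealer opened cup 4, so this case is ruled out; weight (1/4)·0 = 0.
The weights sum to 31/96.
So P(the pea under cup 2 | the dealer opened cup 4) = (1/16) / (31/96) = 6/31.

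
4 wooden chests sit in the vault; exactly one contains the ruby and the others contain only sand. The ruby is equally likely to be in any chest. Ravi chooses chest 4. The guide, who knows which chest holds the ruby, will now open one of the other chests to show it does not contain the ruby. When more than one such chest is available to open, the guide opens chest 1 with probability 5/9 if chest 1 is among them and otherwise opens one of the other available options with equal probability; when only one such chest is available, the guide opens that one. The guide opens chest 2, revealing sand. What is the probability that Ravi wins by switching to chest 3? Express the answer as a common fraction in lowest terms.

Apply Bayes' rule, conditioning on where the ruby actually is.
If it is in chest 1 (prior 1/4): chest 1 holds the prize so is unavailable; the guide chooses uniformly among the 2 others, probability 1/2; weight (1/4)·(1/2) = 1/8.
If it is in chest 2 (prior 1/4): the guide opened chest 2, so this case is ruled out; weight (1/4)·0 = 0.
If it is in chest 3 (prior 1/4): chest 1 is available but not opened, probability 4/9; weight (1/4)·(4/9) = 1/9.
If it is in chest 4 (prior 1/4): chest 1 is available but not opened; chest 2 gets probability (1 − 5/9)/2 = 2/9; weight (1/4)·(2/9) = 1/18.
The weights sum to 7/24.
So P(the ruby in chest 3 | the guide opened chest 2) = (1/9) / (7/24) = 8/21.

8/21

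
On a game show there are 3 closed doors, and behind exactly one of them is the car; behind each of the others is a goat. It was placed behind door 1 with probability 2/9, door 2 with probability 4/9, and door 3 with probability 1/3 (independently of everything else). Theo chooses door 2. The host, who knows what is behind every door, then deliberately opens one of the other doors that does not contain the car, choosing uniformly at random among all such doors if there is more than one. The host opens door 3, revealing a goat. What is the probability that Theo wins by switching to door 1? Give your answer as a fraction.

1/2

Consider each possible location of the car in turn.
If it is behind door 1 (prior 2/9): the host has no choice, probability 1; weight (2/9)·1 = 2/9.
If it is behind door 2 (prior 4/9): the host has 2 equally likely choices, so probability 1/2; weight (4/9)·(1/2) = 2/9.
If it is behind door 3 (prior 1/3): the host opened door 3, so this case is ruled out; weight (1/3)·0 = 0.
The weights sum to 4/9.
So P(the car behind door 1 | the host opened door 3) = (2/9) / (4/9) = 1/2.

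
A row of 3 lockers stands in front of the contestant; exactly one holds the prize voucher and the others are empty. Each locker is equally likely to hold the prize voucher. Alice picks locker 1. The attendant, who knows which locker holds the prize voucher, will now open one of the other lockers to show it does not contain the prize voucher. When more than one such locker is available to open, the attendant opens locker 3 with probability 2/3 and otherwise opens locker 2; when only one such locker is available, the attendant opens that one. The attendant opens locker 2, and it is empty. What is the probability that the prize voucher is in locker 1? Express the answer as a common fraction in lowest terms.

Condition on the true location of the prize voucher.
If it is in locker 1 (prior 1/3): locker 3 is available but not opened, probability 1/3; weight (1/3)·(1/3) = 1/9.
If it is in locker 2 (prior 1/3): the attendant opened locker 2, so this case is ruled out; weight (1/3)·0 = 0.
If it is in locker 3 (prior 1/3): only locker 2 is available, probability 1; weight (1/3)·1 = 1/3.
The weights sum to 4/9.
So P(the prize voucher in locker 1 | the attendant opened locker 2) = (1/9) / (4/9) = 1/4.

1/4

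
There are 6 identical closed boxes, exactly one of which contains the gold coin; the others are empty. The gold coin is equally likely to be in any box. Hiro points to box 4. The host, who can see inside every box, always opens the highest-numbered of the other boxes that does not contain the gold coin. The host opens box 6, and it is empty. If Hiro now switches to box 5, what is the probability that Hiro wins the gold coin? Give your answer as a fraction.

Consider each possible location of the gold coin in turn.
If it is in any of boxes 1, 2, 3, 4, and 5 (prior 1/6 each): box 6 is the highest-numbered option available, probability 1; weight (1/6)·1 = 1/6 each.
If it is in box 6 (prior 1/6): the host opened box 6, so this case is ruled out; weight (1/6)·0 = 0.
The weights sum to 5/6.
So P(the gold coin in box 5 | the host opened box 6) = (1/6) / (5/6) = 1/5.

1/5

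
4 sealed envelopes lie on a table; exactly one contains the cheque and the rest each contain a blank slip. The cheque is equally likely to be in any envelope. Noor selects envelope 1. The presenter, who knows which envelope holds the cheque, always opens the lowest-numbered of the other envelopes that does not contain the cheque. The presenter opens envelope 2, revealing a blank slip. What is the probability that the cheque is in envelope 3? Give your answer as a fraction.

Consider each possible location of the cheque in turn.
If it is in any of envelopes 1, 3, and 4 (prior 1/4 each): envelope 2 is the lowest-numbered option available, probability 1; weight (1/4)·1 = 1/4 each.
If it is in envelope 2 (prior 1/4): the presenter opened envelope 2, so this case is ruled out; weight (1/4)·0 = 0.
The weights sum to 3/4.
So P(the cheque in envelope 3 | the presenter opened envelope 2) = (1/4) / (3/4) = 1/3.

1/3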